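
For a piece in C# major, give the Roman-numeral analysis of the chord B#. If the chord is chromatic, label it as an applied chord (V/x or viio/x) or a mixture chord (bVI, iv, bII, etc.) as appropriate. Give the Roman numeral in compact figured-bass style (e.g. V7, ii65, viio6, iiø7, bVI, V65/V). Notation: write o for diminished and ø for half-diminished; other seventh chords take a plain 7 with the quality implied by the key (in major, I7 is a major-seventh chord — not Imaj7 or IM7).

The pitches B#-D##-F## form a major triad rooted on B#.
B# is not a diatonic chord root with this quality in C# major, but it lies a perfect fifth above E# (iii), so the chord functions as an applied dominant of iii.

V/iii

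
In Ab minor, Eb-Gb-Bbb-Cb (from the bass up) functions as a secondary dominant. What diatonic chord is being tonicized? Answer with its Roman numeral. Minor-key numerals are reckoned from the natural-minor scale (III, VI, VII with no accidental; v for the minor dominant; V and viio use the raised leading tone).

The chord is a dominant seventh chord on Cb.
A dominant resolves down a perfect fifth: Cb → Fb. In Ab minor, Fb is scale degree 6, i.e. VI.

VI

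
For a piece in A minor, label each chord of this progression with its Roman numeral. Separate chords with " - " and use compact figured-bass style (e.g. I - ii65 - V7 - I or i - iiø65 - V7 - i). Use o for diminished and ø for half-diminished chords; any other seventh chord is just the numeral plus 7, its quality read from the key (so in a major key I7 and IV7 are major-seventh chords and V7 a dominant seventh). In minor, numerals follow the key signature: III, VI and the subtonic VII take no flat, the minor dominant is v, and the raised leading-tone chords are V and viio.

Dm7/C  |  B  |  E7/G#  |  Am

Dm7/C has root D, degree 4 in A minor, so iv42.
B: a major triad on B, the applied dominant of V → V/V.
E7/G# has root E, degree 5 in A minor, so V65.
Am: minor triad on A = scale degree 1 → i.

iv42 - V/V - V65 - i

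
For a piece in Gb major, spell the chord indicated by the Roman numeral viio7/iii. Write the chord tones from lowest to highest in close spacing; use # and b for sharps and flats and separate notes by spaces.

A C Eb Gb

The slash marks an applied leading-tone chord: viio of iii. In Gb major, iii is Bb, so the leading tone to it is A, a half step below.
Building a fully diminished seventh chord on A gives A-C-Eb-Gb.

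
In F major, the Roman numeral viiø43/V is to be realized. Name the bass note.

The applied chord viiø43/V is rooted on B: B-D-F-A.
The figure 43 means second inversion — the fifth is in the bass.

F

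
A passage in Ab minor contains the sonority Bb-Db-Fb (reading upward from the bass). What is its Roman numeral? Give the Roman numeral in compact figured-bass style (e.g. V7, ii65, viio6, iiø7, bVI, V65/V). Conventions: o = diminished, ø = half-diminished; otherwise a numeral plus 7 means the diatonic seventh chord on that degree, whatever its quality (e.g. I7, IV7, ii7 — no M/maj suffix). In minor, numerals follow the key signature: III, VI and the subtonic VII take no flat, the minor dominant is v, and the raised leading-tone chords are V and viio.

The pitches Bb-Db-Fb form a diminished triad rooted on Bb.
Bb is scale degree 2 in Ab minor, and a diminished triad on that degree is written iio.

iio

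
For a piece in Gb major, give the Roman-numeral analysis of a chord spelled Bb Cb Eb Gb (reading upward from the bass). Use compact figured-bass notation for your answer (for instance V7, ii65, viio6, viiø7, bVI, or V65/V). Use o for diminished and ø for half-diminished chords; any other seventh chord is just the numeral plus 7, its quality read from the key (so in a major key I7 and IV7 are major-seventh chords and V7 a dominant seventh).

The pitches Cb-Eb-Gb-Bb form a major seventh chord rooted on Cb.
In Gb major, Cb is the subdominant; the diatonic major seventh chord there is IV7.
With Bb in the bass the chord is in third inversion, so the figured bass is 42.

IV42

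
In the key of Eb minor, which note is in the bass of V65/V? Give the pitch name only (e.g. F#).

The applied chord V65/V is rooted on F: F-A-C-Eb.
The figure 65 means first inversion — the third is in the bass.

A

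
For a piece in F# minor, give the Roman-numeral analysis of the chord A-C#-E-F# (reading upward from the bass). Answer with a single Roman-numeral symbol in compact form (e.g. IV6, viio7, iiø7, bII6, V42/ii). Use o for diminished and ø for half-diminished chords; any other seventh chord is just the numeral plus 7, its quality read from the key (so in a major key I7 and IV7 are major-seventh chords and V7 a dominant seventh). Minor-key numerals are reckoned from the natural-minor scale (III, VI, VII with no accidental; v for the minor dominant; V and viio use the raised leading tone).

i65

Stacked in thirds the chord is F#-A-C#-E: a minor seventh chord on F#.
In F# minor, F# is the tonic; the diatonic minor seventh chord there is i7.
With A in the bass the chord is in first inversion, so the figured bass is 65.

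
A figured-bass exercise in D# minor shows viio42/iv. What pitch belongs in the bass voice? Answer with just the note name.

E

The applied chord viio42/iv is rooted on F##: F##-A#-C#-E.
The figure 42 means third inversion — the seventh is in the bass.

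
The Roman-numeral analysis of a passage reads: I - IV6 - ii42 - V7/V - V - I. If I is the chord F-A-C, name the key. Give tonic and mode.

The chord F is a major triad rooted on F; its label is I.
If F is scale degree 1 and the mode makes that degree carry a major triad, the tonic is F and the mode is major.

F major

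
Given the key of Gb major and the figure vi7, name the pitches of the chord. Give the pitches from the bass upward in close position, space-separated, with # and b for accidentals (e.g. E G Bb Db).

Eb Gb Bb Db

In Gb major, the sixth degree is Eb, and the diatonic chord built there is a minor seventh chord.
Stacking thirds from Eb gives Eb-Gb-Bb-Db.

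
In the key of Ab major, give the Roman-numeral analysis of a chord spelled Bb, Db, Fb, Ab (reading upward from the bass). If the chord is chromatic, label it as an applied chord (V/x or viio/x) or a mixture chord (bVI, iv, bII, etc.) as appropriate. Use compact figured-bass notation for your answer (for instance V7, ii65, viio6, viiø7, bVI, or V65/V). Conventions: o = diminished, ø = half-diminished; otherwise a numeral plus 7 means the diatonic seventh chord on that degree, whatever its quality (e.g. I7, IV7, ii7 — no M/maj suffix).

iiø7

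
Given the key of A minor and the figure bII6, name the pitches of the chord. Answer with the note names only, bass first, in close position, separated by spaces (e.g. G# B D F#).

bII6 is the Neapolitan sixth — a major triad on the lowered second degree, here in its customary first inversion. In A minor that root is Bb.
So the chord is Bb-D-F.
With the 6 figure the chord is in first inversion; from the bass D upward in close position it reads D-F-Bb.

D F Bb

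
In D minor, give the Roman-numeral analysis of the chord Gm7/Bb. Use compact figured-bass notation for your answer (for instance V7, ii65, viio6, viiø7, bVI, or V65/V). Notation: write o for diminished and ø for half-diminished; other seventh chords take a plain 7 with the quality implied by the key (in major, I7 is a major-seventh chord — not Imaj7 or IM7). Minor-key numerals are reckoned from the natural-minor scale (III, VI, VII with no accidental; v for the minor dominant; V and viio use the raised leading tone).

iv65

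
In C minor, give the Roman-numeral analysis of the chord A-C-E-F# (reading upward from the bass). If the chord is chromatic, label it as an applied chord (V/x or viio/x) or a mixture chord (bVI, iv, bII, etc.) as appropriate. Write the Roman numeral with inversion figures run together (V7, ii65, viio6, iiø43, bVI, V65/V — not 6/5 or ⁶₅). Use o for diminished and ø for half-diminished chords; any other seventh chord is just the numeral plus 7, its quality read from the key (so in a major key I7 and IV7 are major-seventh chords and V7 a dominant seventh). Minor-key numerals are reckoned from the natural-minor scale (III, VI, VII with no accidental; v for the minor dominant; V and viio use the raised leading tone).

viiø65/V

Stacked in thirds the chord is F#-A-C-E: a half-diminished seventh chord on F#.
F# sits a half step below G (V in C minor); a diminished chord there is the applied leading-tone chord of V.
With A in the bass the chord is in first inversion, so the figured bass is 65.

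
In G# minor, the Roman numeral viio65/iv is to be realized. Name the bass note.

D#

The applied chord viio65/iv is rooted on B#: B#-D#-F#-A.
The figure 65 means first inversion — the third is in the bass.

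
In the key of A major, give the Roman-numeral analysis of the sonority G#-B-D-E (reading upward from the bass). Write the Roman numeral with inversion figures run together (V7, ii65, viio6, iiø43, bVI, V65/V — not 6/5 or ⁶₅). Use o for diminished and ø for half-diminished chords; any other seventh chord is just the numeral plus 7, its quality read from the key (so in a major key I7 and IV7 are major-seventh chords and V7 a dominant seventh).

V65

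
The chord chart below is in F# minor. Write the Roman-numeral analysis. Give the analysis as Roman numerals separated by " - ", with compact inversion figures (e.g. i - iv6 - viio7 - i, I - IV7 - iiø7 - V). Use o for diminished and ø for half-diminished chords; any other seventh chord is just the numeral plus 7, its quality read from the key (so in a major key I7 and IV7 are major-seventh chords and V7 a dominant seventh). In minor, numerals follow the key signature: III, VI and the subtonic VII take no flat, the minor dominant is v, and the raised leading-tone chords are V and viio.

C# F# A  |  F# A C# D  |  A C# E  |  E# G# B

C#-F#-A: root F# is the tonic; minor triad there is i64.
F#-A-C#-D: major seventh chord on D = scale degree 6 → VI65.
A-C#-E has root A, degree 3 in F# minor, so III.
E#-G#-B: root E# is the leading tone; diminished triad there is viio.

i64 - VI65 - III - viio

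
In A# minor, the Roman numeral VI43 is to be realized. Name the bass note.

C#

VI in A# minor has root F#; the chord is F#-A#-C#-E#.
The figure 43 means second inversion — the fifth is in the bass.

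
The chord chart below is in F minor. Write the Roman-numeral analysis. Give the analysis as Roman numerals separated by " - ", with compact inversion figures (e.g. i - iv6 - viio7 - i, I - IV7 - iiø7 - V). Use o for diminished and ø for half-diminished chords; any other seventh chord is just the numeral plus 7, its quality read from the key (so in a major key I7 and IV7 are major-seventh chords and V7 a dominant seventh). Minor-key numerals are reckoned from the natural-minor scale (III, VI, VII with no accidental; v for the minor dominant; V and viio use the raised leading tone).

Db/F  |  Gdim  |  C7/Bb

VI6 - iio - V42

Db/F: major triad on Db = scale degree 6 → VI6.
Gdim: diminished triad on G = scale degree 2 → iio.
C7/Bb: root C is the dominant; dominant seventh chord there is V42.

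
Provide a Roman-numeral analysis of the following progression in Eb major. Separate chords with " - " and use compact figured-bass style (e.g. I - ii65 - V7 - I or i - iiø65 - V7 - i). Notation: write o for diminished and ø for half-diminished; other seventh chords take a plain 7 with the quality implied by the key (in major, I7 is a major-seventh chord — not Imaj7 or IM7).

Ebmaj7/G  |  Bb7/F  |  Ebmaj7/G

Ebmaj7/G: major seventh chord on Eb = scale degree 1 → I65.
Bb7/F: dominant seventh chord on Bb = scale degree 5 → V43.
Ebmaj7/G: root Eb is the tonic; major seventh chord there is I65.

I65 - V43 - I65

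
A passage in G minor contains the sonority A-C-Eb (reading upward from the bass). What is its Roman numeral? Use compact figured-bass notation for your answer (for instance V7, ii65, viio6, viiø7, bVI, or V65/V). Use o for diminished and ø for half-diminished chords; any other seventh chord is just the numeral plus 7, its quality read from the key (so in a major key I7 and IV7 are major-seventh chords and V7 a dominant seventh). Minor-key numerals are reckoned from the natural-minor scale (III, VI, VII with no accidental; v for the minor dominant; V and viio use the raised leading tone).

Stacked in thirds the chord is A-C-Eb: a diminished triad on A.
In G minor, A is the supertonic; the diatonic diminished triad there is iio.

iio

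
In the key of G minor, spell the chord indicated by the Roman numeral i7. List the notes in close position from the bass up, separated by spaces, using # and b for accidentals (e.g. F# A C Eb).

G Bb D F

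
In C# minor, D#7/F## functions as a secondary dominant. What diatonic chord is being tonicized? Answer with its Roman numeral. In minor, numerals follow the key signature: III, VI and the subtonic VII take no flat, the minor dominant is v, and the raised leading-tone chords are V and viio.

The chord is a dominant seventh chord on D#.
A dominant resolves down a perfect fifth: D# → G#. In C# minor, G# is scale degree 5, i.e. V.

V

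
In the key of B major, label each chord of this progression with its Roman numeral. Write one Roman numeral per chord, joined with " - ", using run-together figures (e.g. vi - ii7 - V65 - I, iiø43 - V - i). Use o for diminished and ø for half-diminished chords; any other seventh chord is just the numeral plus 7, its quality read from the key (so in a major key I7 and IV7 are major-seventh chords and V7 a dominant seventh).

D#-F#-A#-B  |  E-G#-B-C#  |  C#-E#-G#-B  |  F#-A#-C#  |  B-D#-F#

I65 - ii65 - V7/V - V - I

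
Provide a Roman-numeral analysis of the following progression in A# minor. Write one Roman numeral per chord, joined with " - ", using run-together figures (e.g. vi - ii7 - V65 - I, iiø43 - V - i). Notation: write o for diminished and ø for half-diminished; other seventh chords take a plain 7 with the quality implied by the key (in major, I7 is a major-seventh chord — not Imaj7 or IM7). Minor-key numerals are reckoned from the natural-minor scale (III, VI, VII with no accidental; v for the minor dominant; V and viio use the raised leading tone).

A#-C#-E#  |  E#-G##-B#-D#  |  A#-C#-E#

i - V7 - i

A#-C#-E#: minor triad on A# = scale degree 1 → i.
E#-G##-B#-D#: root E# is the dominant; dominant seventh chord there is V7.
A#-C#-E#: minor triad on A# = scale degree 1 → i.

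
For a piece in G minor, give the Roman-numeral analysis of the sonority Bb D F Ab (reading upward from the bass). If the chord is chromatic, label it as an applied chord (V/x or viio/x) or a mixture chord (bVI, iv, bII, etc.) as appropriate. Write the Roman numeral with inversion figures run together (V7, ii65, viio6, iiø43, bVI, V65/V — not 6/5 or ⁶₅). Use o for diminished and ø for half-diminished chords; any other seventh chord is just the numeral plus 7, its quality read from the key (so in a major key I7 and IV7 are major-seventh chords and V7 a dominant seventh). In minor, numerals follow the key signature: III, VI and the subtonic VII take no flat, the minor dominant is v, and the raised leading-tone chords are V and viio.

V7/VI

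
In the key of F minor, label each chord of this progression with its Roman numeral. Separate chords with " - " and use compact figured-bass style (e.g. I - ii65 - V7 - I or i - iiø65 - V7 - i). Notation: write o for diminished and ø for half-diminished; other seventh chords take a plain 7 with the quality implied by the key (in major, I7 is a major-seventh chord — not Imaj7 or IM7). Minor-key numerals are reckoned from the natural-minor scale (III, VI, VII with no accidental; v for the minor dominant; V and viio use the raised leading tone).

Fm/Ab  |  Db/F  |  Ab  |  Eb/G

Fm/Ab has root F, degree 1 in F minor, so i6.
Db/F has root Db, degree 6 in F minor, so VI6.
Ab: root Ab is the mediant; major triad there is III.
Eb/G: major triad on Eb = scale degree 7 → VII6.

i6 - VI6 - III - VII6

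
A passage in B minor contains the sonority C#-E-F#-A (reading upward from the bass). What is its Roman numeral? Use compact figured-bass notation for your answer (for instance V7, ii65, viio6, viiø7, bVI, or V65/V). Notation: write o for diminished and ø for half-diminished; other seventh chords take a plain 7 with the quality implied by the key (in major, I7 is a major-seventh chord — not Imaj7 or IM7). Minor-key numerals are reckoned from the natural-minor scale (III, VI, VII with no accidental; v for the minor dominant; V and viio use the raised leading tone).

v43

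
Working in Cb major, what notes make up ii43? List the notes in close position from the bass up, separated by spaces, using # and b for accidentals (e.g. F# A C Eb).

The numeral's case and figure indicate a minor seventh chord. In Cb major its root, the supertonic, is Db.
That chord is spelled Db-Fb-Ab-Cb.
The figured bass 43 indicates second inversion, placing the fifth (Ab) in the bass: Ab-Cb-Db-Fb.

Ab Cb Db Fb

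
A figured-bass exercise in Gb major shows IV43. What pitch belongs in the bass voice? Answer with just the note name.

Gb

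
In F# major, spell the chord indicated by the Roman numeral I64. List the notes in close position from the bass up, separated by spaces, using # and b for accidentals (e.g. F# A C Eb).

In F# major, scale degree 1 is F#, and the diatonic chord built there is a major triad.
That chord is spelled F#-A#-C#.
With the 64 figure the chord is in second inversion; from the bass C# upward in close position it reads C#-F#-A#.

C# F# A#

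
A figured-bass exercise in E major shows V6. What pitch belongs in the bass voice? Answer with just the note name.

V in E major has root B; the chord is B-D#-F#.
The figure 6 means first inversion — the third is in the bass.

D#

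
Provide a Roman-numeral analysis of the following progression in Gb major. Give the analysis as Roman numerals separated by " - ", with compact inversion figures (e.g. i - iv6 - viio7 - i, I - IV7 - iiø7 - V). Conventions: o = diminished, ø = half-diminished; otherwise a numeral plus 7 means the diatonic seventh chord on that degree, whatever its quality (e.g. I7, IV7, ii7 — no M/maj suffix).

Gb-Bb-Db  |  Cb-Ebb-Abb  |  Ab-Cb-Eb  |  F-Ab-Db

I - bII6 - ii - V6

Gb-Bb-Db: root Gb is the tonic; major triad there is I.
Cb-Ebb-Abb: major triad on Abb — chromatic; Abb is the lowered second degree, so this is the Neapolitan sixth, bII6 (third, Cb, in the bass — hence the 6).
Ab-Cb-Eb: minor triad on Ab = scale degree 2 → ii.
F-Ab-Db: major triad on Db = scale degree 5 → V6.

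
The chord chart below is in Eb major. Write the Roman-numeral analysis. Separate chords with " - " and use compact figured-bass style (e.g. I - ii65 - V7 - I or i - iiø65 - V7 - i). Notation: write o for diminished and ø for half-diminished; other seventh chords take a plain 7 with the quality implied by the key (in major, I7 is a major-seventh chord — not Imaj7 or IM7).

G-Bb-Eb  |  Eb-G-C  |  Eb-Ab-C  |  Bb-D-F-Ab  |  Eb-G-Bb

G-Bb-Eb has root Eb, degree 1 in Eb major, so I6.
Eb-G-C: minor triad on C = scale degree 6 → vi6.
Eb-Ab-C: root Ab is the subdominant; major triad there is IV64.
Bb-D-F-Ab has root Bb, degree 5 in Eb major, so V7.
Eb-G-Bb: root Eb is the tonic; major triad there is I.

I6 - vi6 - IV64 - V7 - I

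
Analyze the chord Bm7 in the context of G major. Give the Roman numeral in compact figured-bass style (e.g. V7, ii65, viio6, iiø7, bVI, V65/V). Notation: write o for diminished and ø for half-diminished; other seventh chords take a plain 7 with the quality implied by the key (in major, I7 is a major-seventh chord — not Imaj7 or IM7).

Stacked in thirds the chord is B-D-F#-A: a minor seventh chord on B.
In G major, B is the mediant; the diatonic minor seventh chord there is iii7.

iii7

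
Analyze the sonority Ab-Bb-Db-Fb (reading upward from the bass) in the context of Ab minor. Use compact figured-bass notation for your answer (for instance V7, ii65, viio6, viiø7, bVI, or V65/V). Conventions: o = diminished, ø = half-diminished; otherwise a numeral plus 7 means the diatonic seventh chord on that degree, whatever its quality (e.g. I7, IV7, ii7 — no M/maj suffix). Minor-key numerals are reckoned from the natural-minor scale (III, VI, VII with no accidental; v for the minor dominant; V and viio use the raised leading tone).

iiø42

Stacked in thirds the chord is Bb-Db-Fb-Ab: a half-diminished seventh chord on Bb.
Bb is scale degree 2 in Ab minor, and a half-diminished seventh chord on that degree is written iiø7.
With Ab in the bass the chord is in third inversion, so the figured bass is 42.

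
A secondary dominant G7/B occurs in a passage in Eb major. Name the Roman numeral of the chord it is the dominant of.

The chord is a dominant seventh chord on G.
A dominant resolves down a perfect fifth: G → C. In Eb major, C is scale degree 6, i.e. vi.

vi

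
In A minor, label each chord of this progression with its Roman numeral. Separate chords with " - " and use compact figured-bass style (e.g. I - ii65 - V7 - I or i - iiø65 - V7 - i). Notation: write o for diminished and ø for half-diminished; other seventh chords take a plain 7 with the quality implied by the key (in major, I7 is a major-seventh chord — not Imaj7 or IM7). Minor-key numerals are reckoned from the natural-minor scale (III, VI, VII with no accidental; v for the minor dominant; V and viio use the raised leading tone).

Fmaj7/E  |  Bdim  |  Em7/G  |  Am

VI42 - iio - v65 - i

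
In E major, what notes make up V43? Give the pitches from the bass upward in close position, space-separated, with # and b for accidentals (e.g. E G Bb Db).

F# A B D#

In E major, the dominant is B, and the diatonic chord built there is a dominant seventh chord.
Stacking thirds from B gives B-D#-F#-A.
The figured bass 43 indicates second inversion, placing the fifth (F#) in the bass: F#-A-B-D#.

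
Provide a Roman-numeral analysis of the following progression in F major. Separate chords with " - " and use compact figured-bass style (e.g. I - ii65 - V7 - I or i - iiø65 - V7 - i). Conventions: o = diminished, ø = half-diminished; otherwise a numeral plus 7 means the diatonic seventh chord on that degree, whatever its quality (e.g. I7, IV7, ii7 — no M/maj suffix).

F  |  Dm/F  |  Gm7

I - vi6 - ii7

F: major triad on F = scale degree 1 → I.
Dm/F has root D, degree 6 in F major, so vi6.
Gm7 has root G, degree 2 in F major, so ii7.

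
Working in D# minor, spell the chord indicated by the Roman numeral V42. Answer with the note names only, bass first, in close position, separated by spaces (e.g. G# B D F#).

In D# minor, the fifth degree is A#. The dominant is major (leading tone raised), so V is a dominant seventh chord.
Stacking thirds from A# gives A#-C##-E#-G#.
With the 42 figure the chord is in third inversion; from the bass G# upward in close position it reads G#-A#-C##-E#.

G# A# C## E#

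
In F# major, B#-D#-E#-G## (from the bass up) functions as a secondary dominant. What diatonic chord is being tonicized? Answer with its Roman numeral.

iii

The chord is a dominant seventh chord on E#.
A dominant resolves down a perfect fifth: E# → A#. In F# major, A# is scale degree 3, i.e. iii.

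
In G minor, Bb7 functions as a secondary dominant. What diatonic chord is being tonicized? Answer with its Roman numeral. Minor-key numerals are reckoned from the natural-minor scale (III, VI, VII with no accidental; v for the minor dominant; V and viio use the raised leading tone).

VI

The chord is a dominant seventh chord on Bb.
A dominant resolves down a perfect fifth: Bb → Eb. In G minor, Eb is scale degree 6, i.e. VI.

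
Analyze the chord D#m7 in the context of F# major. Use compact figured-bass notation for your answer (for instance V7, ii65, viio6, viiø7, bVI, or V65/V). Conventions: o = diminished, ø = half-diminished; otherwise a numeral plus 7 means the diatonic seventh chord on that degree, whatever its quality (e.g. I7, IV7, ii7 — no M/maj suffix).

The pitches D#-F#-A#-C# form a minor seventh chord rooted on D#.
D# is scale degree 6 in F# major, and a minor seventh chord on that degree is written vi7.

vi7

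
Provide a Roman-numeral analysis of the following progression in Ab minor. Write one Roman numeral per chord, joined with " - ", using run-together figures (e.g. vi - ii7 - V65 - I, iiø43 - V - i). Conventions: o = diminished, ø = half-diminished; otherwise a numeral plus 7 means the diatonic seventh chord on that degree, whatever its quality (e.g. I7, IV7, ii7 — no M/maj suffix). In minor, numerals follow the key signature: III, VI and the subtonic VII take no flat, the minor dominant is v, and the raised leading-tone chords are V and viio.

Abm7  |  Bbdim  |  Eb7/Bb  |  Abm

i7 - iio - V43 - i

Abm7 has root Ab, degree 1 in Ab minor, so i7.
Bbdim: diminished triad on Bb = scale degree 2 → iio.
Eb7/Bb has root Eb, degree 5 in Ab minor, so V43.
Abm: root Ab is the tonic; minor triad there is i.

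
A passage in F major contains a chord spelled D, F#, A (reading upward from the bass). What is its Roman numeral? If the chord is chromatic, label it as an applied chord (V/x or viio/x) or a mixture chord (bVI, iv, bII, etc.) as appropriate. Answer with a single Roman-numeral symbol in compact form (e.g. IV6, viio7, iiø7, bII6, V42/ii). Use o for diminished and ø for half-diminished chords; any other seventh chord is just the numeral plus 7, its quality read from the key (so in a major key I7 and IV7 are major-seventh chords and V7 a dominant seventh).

V/ii

The pitches D-F#-A form a major triad rooted on D.
D is not a diatonic chord root with this quality in F major, but it lies a perfect fifth above G (ii), so the chord functions as an applied dominant of ii.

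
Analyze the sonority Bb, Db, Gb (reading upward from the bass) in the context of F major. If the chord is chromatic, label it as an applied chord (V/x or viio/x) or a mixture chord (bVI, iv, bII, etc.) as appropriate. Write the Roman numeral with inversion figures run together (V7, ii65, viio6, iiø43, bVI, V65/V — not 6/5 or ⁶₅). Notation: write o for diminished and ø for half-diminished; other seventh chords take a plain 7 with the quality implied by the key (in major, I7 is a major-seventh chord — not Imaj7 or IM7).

bII6

The pitches Gb-Bb-Db form a major triad rooted on Gb.
Gb is the lowered second degree of F major (diatonic 2 would be G). This is the Neapolitan sixth — a major triad on the lowered second degree, here in its customary first inversion.
With Bb in the bass the chord is in first inversion, so the figured bass is 6.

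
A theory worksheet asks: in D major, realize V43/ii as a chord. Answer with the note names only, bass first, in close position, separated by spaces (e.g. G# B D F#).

F# A B D#

V43/ii is a secondary dominant — the dominant seventh of ii. ii in D major is E, so the applied chord's root is B, a perfect fifth above.
Building a dominant seventh chord on B gives B-D#-F#-A.
With the 43 figure the chord is in second inversion; from the bass F# upward in close position it reads F#-A-B-D#.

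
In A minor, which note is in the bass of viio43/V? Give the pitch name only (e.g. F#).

A

The applied chord viio43/V is rooted on D#: D#-F#-A-C.
The figure 43 means second inversion — the fifth is in the bass.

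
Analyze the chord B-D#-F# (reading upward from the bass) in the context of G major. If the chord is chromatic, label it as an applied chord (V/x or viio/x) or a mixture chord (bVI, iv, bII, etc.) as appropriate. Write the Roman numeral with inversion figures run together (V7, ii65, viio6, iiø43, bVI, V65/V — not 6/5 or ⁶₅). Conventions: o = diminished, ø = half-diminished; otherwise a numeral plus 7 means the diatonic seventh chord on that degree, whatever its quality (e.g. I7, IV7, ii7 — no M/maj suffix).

The pitches B-D#-F# form a major triad rooted on B.
B is not a diatonic chord root with this quality in G major, but it lies a perfect fifth above E (vi), so the chord functions as an applied dominant of vi.

V/vi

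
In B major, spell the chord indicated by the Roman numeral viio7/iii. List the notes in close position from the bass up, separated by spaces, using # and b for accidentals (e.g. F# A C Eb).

C## E# G# B

viio7/iii is a secondary leading-tone chord. The target iii is D# in B major; the applied chord is rooted a semitone below, on C##.
Building a fully diminished seventh chord on C## gives C##-E#-G#-B.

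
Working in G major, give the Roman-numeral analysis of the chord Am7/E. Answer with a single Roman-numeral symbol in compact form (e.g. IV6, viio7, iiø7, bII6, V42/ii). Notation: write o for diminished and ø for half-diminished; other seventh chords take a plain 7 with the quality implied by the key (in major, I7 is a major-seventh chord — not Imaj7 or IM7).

Stacked in thirds the chord is A-C-E-G: a minor seventh chord on A.
A is scale degree 2 in G major, and a minor seventh chord on that degree is written ii7.
With E in the bass the chord is in second inversion, so the figured bass is 43.

ii43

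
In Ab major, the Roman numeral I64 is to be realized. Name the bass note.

Eb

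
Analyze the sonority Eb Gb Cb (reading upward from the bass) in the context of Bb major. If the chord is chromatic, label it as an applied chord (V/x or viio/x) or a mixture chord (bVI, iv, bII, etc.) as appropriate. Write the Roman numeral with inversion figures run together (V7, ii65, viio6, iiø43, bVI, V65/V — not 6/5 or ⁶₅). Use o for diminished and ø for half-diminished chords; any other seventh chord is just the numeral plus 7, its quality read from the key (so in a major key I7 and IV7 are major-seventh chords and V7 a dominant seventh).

Stacked in thirds the chord is Cb-Eb-Gb: a major triad on Cb.
Cb is the lowered second degree of Bb major (diatonic 2 would be C). This is the Neapolitan sixth — a major triad on the lowered second degree, here in its customary first inversion.
With Eb in the bass the chord is in first inversion, so the figured bass is 6.

bII6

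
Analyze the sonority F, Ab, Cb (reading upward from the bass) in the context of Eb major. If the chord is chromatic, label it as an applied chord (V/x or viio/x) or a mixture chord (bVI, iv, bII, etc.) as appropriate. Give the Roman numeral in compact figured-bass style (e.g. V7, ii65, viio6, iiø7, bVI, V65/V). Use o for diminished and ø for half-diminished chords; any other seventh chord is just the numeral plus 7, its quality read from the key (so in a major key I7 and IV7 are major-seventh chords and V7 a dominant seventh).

The pitches F-Ab-Cb form a diminished triad rooted on F.
F is the second degree of Eb major. This is the diminished supertonic triad, borrowed from the parallel minor.

iio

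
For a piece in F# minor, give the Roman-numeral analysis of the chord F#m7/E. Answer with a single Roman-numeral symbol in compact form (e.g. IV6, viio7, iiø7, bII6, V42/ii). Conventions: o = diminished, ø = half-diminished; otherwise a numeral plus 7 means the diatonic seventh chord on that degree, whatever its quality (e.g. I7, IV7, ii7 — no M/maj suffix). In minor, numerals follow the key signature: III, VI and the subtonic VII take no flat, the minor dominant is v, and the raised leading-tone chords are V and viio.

The pitches F#-A-C#-E form a minor seventh chord rooted on F#.
In F# minor, F# is the tonic; the diatonic minor seventh chord there is i7.
With E in the bass the chord is in third inversion, so the figured bass is 42.

i42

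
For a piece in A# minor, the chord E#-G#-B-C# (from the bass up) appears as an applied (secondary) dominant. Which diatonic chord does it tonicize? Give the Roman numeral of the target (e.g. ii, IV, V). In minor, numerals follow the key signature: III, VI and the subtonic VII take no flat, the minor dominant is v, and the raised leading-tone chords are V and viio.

VI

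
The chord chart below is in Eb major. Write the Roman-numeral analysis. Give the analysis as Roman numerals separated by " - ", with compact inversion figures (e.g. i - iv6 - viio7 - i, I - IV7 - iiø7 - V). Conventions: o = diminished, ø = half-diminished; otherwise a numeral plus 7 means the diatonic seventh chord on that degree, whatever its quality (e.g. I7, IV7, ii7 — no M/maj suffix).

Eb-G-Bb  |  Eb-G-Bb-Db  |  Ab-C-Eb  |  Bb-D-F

I - V7/IV - IV - V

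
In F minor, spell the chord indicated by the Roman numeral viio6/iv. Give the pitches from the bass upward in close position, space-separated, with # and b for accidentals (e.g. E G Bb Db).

C Eb A

The slash marks an applied leading-tone chord: viio of iv. In F minor, iv is Bb, so the leading tone to it is A, a half step below.
Building a diminished triad on A gives A-C-Eb.
The figured bass 6 indicates first inversion, placing the third (C) in the bass: C-Eb-A.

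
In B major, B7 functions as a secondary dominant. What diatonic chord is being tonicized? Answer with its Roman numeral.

IV

The chord is a dominant seventh chord on B.
A dominant resolves down a perfect fifth: B → E. In B major, E is scale degree 4, i.e. IV.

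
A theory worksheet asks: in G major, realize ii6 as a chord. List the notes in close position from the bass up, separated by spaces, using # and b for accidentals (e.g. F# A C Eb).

The numeral's case and figure indicate a minor triad. In G major its root, scale degree 2, is A.
That chord is spelled A-C-E.
The figured bass 6 indicates first inversion, placing the third (C) in the bass: C-E-A.

C E A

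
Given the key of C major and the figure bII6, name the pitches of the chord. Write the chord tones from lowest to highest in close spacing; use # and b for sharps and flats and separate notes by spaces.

bII6 is the Neapolitan sixth — a major triad on the lowered second degree, here in its customary first inversion. In C major that root is Db.
So the chord is Db-F-Ab, a major triad.
The figured bass 6 indicates first inversion, placing the third (F) in the bass: F-Ab-Db.

F Ab Db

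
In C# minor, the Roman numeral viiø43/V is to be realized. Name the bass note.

C#

The applied chord viiø43/V is rooted on F##: F##-A#-C#-E#.
The figure 43 means second inversion — the fifth is in the bass.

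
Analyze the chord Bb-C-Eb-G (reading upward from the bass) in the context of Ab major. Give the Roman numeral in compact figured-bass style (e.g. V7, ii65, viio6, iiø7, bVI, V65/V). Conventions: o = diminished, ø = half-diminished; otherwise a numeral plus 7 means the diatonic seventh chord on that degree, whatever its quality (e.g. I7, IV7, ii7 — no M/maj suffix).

The pitches C-Eb-G-Bb form a minor seventh chord rooted on C.
C is scale degree 3 in Ab major, and a minor seventh chord on that degree is written iii7.
With Bb in the bass the chord is in third inversion, so the figured bass is 42.

iii42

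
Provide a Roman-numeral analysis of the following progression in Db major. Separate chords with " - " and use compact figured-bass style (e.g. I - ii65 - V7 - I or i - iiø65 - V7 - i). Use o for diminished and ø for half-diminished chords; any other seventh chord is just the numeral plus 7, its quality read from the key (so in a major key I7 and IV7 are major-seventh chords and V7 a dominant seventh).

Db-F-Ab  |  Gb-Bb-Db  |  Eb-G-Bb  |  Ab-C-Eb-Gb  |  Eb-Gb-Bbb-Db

I - IV - V/V - V7 - iiø7

Db-F-Ab has root Db, degree 1 in Db major, so I.
Gb-Bb-Db has root Gb, degree 4 in Db major, so IV.
Eb-G-Bb: a major triad on Eb, the applied dominant of V → V/V.
Ab-C-Eb-Gb has root Ab, degree 5 in Db major, so V7.
Eb-Gb-Bbb-Db: Eb with this quality isn't in the key; it's iiø7, borrowed from the parallel minor.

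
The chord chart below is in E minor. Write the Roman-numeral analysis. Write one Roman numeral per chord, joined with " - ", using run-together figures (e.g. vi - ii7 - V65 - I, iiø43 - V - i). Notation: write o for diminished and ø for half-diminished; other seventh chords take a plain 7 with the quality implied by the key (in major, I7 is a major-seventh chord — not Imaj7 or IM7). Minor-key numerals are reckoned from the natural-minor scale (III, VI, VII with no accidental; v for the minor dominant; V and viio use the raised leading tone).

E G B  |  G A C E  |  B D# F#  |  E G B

i - iv42 - V - i

E-G-B has root E, degree 1 in E minor, so i.
G-A-C-E: minor seventh chord on A = scale degree 4 → iv42.
B-D#-F#: root B is the dominant; major triad there is V.
E-G-B: root E is the tonic; minor triad there is i.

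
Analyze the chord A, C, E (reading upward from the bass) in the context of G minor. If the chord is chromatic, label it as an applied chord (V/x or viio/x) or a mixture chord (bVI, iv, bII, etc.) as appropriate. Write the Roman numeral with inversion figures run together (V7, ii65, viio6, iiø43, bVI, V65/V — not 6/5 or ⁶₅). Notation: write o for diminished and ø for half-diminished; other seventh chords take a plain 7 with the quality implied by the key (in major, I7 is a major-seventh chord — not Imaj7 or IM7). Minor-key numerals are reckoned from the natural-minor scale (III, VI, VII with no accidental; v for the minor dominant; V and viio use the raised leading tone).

ii

Stacked in thirds the chord is A-C-E: a minor triad on A.
A is the second degree of G minor. This is the minor supertonic, borrowed from the parallel major (the Dorian ii).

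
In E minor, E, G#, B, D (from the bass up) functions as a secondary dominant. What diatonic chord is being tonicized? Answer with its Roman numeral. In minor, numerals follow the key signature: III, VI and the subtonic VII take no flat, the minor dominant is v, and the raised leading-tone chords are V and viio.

iv

The chord is a dominant seventh chord on E.
A dominant resolves down a perfect fifth: E → A. In E minor, A is scale degree 4, i.e. iv.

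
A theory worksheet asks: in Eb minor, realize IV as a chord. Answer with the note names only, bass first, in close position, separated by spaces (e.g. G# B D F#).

IV is the major subdominant, borrowed from the parallel major. In Eb minor that root is Ab.
So the chord is Ab-C-Eb, a major triad.

Ab C Eb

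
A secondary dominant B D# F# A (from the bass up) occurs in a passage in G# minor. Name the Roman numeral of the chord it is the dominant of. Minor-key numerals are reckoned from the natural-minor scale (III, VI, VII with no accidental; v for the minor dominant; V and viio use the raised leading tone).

The chord is a dominant seventh chord on B.
A dominant resolves down a perfect fifth: B → E. In G# minor, E is scale degree 6, i.e. VI.

VI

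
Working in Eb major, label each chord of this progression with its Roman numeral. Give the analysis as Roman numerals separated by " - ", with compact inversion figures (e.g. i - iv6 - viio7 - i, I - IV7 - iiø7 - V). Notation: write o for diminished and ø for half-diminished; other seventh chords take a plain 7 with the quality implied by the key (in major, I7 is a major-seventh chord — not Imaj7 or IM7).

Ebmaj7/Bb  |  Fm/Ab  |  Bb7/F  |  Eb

Ebmaj7/Bb: major seventh chord on Eb = scale degree 1 → I43.
Fm/Ab has root F, degree 2 in Eb major, so ii6.
Bb7/F: dominant seventh chord on Bb = scale degree 5 → V43.
Eb: major triad on Eb = scale degree 1 → I.

I43 - ii6 - V43 - I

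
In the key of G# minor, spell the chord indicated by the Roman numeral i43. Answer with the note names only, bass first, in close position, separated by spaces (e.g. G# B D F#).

The numeral's case and figure indicate a minor seventh chord. In G# minor its root, scale degree 1, is G#.
That chord is spelled G#-B-D#-F#.
The figured bass 43 indicates second inversion, placing the fifth (D#) in the bass: D#-F#-G#-B.

D# F# G# B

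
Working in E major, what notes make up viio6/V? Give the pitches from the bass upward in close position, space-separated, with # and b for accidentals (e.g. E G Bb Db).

C# E A#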